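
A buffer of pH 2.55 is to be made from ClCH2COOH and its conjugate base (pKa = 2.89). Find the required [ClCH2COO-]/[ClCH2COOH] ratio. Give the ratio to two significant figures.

ratio = 0.46

pH = pKa + log(r) ⇒ log(r) = 2.55 − 2.89 = -0.34
r = [ClCH2COO-]/[ClCH2COOH] = 10^(-0.34) = 0.457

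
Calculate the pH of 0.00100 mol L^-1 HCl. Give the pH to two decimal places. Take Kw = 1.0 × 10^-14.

pH = 3.00

HCl is a strong acid and dissociates completely, so [H+] = 0.00100 M.
pH = -log(0.001) = 3.00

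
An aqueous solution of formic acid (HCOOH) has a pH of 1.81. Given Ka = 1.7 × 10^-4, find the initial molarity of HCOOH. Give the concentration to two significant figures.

C₀ = 1.4 M

[H+] = 10^(-1.81) = 1.55 × 10^-2 M = x
Ka = x²/(C₀ − x) ⇒ C₀ = x + x²/Ka
C₀ = 1.55 × 10^-2 + (1.55 × 10^-2)²/(1.7 × 10^-4) = 1.43 M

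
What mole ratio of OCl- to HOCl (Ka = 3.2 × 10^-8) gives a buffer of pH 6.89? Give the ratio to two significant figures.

pKa = -log(3.2 × 10^-8) = 7.495
pH = pKa + log(r) ⇒ log(r) = 6.89 − 7.495 = -0.605
r = [OCl-]/[HOCl] = 10^(-0.605) = 0.248

ratio = 0.25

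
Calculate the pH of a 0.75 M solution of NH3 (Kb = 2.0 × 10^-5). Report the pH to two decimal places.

NH3 + H2O ⇌ NH4+ + OH-
From the ICE table, Kb = [OH-]²/(0.75 − [OH-]) = 2.0 × 10^-5.
Assume [OH-] ≪ 0.75: [OH-] ≈ √(2.0 × 10^-5 × 0.75) = 3.87 × 10^-3 M
pOH = −log(3.87 × 10^-3) = 2.41; pH = 14.00 − 2.41 = 11.59

pH = 11.59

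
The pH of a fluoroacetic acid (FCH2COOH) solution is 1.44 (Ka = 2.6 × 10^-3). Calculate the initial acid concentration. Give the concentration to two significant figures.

C₀ = 5.4 × 10^-1 M

[H+] = 10^(-1.44) = 3.63 × 10^-2 M = x
Ka = x²/(C₀ − x) ⇒ C₀ = x + x²/Ka
C₀ = 3.63 × 10^-2 + (3.63 × 10^-2)²/(2.6 × 10^-3) = 5.43 × 10^-1 M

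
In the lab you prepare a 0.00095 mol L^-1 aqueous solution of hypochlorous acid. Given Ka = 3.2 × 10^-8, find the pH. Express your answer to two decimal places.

pH = 5.26

HOCl ⇌ OCl- + H+
From the ICE table, Ka = [H+]²/(0.00095 − [H+]) = 3.2 × 10^-8.
Since Ka ≪ C₀, [H+] ≈ √(Ka·C₀) = 5.51 × 10^-6 M.
Check: 0.58% ionized — well under 5%, approximation valid.
pH = −log(5.51 × 10^-6) = 5.26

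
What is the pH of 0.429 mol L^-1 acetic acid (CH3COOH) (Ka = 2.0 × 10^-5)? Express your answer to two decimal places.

pH = 2.53

CH3COOH ⇌ CH3COO- + H+
From the ICE table, Ka = [H+]²/(0.429 − [H+]) = 2.0 × 10^-5.
Neglecting [H+] in the denominator: [H+] = √(2.0 × 10^-5 × 0.429) = 2.93 × 10^-3 M
Check: 0.68% ionized — well under 5%, approximation valid.
pH = −log[H+] = −log(2.93 × 10^-3) = 2.53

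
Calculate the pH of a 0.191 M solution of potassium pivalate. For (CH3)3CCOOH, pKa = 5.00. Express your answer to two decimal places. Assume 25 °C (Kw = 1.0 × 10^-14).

pH = 9.14

(CH3)3CCOO- is the conjugate base of the weak acid (CH3)3CCOOH.
Ka = 10^(−5.00) = 1.00 × 10^-5
Kb = Kw/Ka = 1.0×10^-14 / 1.00 × 10^-5 = 1.00 × 10^-9
From the ICE table, Kb = [OH-]²/(0.191 − [OH-]) = 1.00 × 10^-9.
Assume [OH-] ≪ 0.191: [OH-] ≈ √(1.00 × 10^-9 × 0.191) = 1.38 × 10^-5 M
pOH = 4.86, so pH = 14.00 − pOH = 9.14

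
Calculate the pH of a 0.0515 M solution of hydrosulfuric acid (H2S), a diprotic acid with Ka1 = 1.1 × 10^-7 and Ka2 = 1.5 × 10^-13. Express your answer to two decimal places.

pH = 4.12

Ka1 ≫ Ka2, so treat the first dissociation as the only significant source of H+.
Ka1 = x²/(0.0515 − x) = 1.1 × 10^-7
x ≈ √(1.1 × 10^-7 × 0.0515) = 7.53 × 10^-5 M
pH = −log(7.53 × 10^-5) = 4.12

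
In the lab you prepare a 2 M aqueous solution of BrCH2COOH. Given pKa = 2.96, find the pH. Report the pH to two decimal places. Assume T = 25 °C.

pH = 1.33

BrCH2COOH ⇌ BrCH2COO- + H+
Ka = 10^(−2.96) = 1.10 × 10^-3
Ka = [H+]²/(2 − [H+]) = 1.10 × 10^-3
Neglecting [H+] in the denominator: [H+] = √(1.10 × 10^-3 × 2) = 4.69 × 10^-2 M
Check: 2.3% ionized — well under 5%, approximation valid.
pH = −log[H+] = −log(4.69 × 10^-2) = 1.33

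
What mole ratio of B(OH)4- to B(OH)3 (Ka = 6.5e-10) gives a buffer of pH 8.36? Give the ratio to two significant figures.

ratio = 0.15

pKa = -log(6.5 × 10^-10) = 9.187
pH = pKa + log(r) ⇒ log(r) = 8.36 − 9.187 = -0.827
r = [B(OH)4-]/[B(OH)3] = 10^(-0.827) = 0.149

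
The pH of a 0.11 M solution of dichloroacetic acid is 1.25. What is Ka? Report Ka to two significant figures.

Ka = 5.9 × 10^-2

[H+] = 10^(-1.25) = 5.62 × 10^-2 M
At equilibrium [HA] = 0.11 − 5.62 × 10^-2 = 5.38 × 10^-2 M
Ka = [H+][A-]/[HA] = (5.62 × 10^-2)² / 5.38 × 10^-2 = 5.9 × 10^-2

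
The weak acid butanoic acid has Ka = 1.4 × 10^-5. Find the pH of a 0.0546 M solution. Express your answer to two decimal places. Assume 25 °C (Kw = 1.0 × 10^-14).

CH3(CH2)2COOH ⇌ CH3(CH2)2COO- + H+
Ka = x²/(0.0546 − x) = 1.4 × 10^-5
Neglecting x in the denominator: x = √(1.4 × 10^-5 × 0.0546) = 8.74 × 10^-4 M
pH = −log[H+] = −log(8.74 × 10^-4) = 3.06

pH = 3.06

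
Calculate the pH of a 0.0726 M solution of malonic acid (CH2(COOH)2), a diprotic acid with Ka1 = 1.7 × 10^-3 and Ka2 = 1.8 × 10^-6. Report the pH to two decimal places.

Since Ka1 ≫ Ka2, the first ionization dominates [H+].
Ka1 = x²/(0.0726 − x) = 1.7 × 10^-3
Solving the quadratic: x = (−Ka1 + √(Ka1² + 4·Ka1·C₀))/2 = 1.03 × 10^-2 M
pH = −log(1.03 × 10^-2) = 1.99

pH = 1.99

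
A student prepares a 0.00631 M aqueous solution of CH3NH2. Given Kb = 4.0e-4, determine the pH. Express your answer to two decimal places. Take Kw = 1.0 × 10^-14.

pH = 11.15

CH3NH2 + H2O ⇌ CH3NH3+ + OH-
Kb = x²/(0.00631 − x) = 4.0 × 10^-4
Here C₀/Kb ≈ 15.8, so the small-x approximation fails. Use the quadratic:
x = [−0.0004 + √(0.0004² + 1.01e-05)]/2 = 1.40 × 10^-3 M
pOH = −log(1.40 × 10^-3) = 2.85; pH = 14.00 − 2.85 = 11.15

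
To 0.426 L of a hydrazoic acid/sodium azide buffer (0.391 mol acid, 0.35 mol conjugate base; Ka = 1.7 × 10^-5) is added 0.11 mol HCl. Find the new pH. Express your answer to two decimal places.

pH = 4.45

After neutralization: n(HN3) = 0.501 mol, n(N3-) = 0.24 mol.
pKa = −log(1.7 × 10^-5) = 4.770
pH = pKa + log([A⁻]/[HA]) = 4.770 + log(0.24/0.501) = 4.770 -0.320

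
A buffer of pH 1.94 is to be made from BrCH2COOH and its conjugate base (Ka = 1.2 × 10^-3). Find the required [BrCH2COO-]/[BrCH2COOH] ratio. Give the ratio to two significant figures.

ratio = 0.10

pKa = -log(1.2 × 10^-3) = 2.921
pH = pKa + log(r) ⇒ log(r) = 1.94 − 2.921 = -0.981
r = [BrCH2COO-]/[BrCH2COOH] = 10^(-0.981) = 0.104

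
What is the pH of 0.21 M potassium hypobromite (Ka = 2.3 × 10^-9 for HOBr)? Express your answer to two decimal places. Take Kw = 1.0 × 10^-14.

pH = 10.98

OBr- is the conjugate base of the weak acid HOBr.
Kb = Kw/Ka = 1.0×10^-14 / 2.3 × 10^-9 = 4.35 × 10^-6
Kb = [OH-]²/(0.21 − [OH-]) = 4.35 × 10^-6
Neglecting [OH-] in the denominator: [OH-] = √(4.35 × 10^-6 × 0.21) = 9.56 × 10^-4 M
([OH-]/C₀ = 0.46% < 5%, so the approximation holds.)
pOH = 3.02, so pH = 14.00 − pOH = 10.98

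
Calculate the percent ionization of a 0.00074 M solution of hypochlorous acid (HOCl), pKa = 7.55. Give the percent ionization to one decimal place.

0.6%

HOCl ⇌ OCl- + H+; let x = [H+] at equilibrium.
Ka = 10^(−7.55) = 2.82 × 10^-8
x ≈ √(Ka·C₀) = √(2.82 × 10^-8 × 0.00074) = 4.57 × 10^-6 M
Fraction ionized = 4.57 × 10^-6 / 0.00074 = 0.0062 → 0.6%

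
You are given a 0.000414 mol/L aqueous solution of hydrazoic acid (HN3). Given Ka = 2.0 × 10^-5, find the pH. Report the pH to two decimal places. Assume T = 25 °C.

pH = 4.09

HN3 ⇌ N3- + H+
From the ICE table, Ka = x²/(0.000414 − x) = 2.0 × 10^-5.
x is not negligible relative to C₀; solve x² + 2e-05·x − 8.28e-09 = 0.
x = [−2e-05 + √(2e-05² + 3.31e-08)]/2 = 8.15 × 10^-5 M
pH = −log[H+] = −log(8.15 × 10^-5) = 4.09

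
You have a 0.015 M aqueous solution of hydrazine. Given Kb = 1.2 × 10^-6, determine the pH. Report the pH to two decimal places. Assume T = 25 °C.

N2H4 + H2O ⇌ N2H5+ + OH-
From the ICE table, Kb = x²/(0.015 − x) = 1.2 × 10^-6.
Since Kb ≪ C₀, x ≈ √(Kb·C₀) = 1.34 × 10^-4 M.
Check: 0.89% ionized — well under 5%, approximation valid.
pOH = −log(1.34 × 10^-4) = 3.87; pH = 14.00 − 3.87 = 10.13

pH = 10.13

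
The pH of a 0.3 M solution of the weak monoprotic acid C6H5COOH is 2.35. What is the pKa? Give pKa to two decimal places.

[H+] = 10^(-2.35) = 4.47 × 10^-3 M
At equilibrium [HA] = 0.3 − 4.47 × 10^-3 = 2.96 × 10^-1 M
Ka = [H+][A-]/[HA] = (4.47 × 10^-3)² / 2.96 × 10^-1 = 6.75 × 10^-5
pKa = -log(6.75 × 10^-5) = 4.17

pKa = 4.17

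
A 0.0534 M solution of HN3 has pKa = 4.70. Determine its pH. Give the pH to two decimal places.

pH = 2.99

HN3 ⇌ N3- + H+
Ka = 10^(−4.70) = 2.00 × 10^-5
Ka = [H+]²/(0.0534 − [H+]) = 2.00 × 10^-5
Neglecting [H+] in the denominator: [H+] = √(2.00 × 10^-5 × 0.0534) = 1.03 × 10^-3 M
pH = −log[H+] = −log(1.03 × 10^-3) = 2.99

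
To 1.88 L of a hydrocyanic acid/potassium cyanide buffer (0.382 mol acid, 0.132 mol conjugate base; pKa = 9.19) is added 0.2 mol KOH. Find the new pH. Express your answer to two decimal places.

After neutralization: n(HCN) = 0.182 mol, n(CN-) = 0.332 mol.
pH = pKa + log(n_CN-/n_HCN) = 9.19 + log(0.332/0.182) = 9.19 + (+0.261)

pH = 9.45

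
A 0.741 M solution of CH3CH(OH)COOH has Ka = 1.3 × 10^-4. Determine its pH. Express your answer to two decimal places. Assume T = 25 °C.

pH = 2.01

CH3CH(OH)COOH ⇌ CH3CH(OH)COO- + H+
From the ICE table, Ka = x²/(0.741 − x) = 1.3 × 10^-4.
Since Ka ≪ C₀, x ≈ √(Ka·C₀) = 9.81 × 10^-3 M.
pH = −log[H+] = −log(9.81 × 10^-3) = 2.01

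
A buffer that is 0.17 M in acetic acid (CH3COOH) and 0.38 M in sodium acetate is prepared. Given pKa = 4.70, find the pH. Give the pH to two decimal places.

Using pH = pKa + log([base]/[acid]) with [base]/[acid] = 0.38/0.17:
pH = 4.70 + (+0.349) = 5.05

pH = 5.05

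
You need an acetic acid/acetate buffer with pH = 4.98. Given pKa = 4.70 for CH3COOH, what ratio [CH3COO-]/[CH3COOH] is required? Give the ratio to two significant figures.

ratio = 1.9

pH = pKa + log(r) ⇒ log(r) = 4.98 − 4.70 = +0.28
r = [CH3COO-]/[CH3COOH] = 10^(+0.28) = 1.91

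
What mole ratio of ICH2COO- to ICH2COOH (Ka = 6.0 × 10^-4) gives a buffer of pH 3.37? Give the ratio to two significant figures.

ratio = 1.4

pKa = -log(6.0 × 10^-4) = 3.222
pH = pKa + log(r) ⇒ log(r) = 3.37 − 3.222 = +0.148
r = [ICH2COO-]/[ICH2COOH] = 10^(+0.148) = 1.41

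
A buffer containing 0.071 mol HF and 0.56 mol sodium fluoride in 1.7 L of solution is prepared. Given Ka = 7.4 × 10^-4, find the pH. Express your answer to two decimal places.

pKa = −log(7.4 × 10^-4) = 3.131
Henderson–Hasselbalch: pH = pKa + log([F-]/[HF]) = 3.131 + log(0.56/0.071)
pH = 3.131 + (+0.897) = 4.03

pH = 4.03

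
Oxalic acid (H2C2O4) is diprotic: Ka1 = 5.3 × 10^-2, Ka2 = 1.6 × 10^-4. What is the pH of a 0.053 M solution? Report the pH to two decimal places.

pH = 1.48

Ka1 ≫ Ka2, so treat the first dissociation as the only significant source of H+.
Ka1 = x²/(0.053 − x) = 5.3 × 10^-2
Solving the quadratic: x = (−Ka1 + √(Ka1² + 4·Ka1·C₀))/2 = 3.28 × 10^-2 M
pH = −log(3.28 × 10^-2) = 1.48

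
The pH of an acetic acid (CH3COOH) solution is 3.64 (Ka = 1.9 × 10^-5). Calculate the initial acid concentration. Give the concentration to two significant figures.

C₀ = 3.0 × 10^-3 M

[H+] = 10^(-3.64) = 2.29 × 10^-4 M = x
Ka = x²/(C₀ − x) ⇒ C₀ = x + x²/Ka
C₀ = 2.29 × 10^-4 + (2.29 × 10^-4)²/(1.9 × 10^-5) = 2.99 × 10^-3 M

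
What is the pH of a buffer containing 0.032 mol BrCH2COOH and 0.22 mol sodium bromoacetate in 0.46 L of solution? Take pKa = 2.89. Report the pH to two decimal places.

pH = pKa + log([A⁻]/[HA]) = 2.89 + log(0.22/0.032)
pH = 2.89 + (+0.837) = 3.73

pH = 3.73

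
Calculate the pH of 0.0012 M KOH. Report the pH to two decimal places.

KOH is a strong base; [OH-] = 0.0012 M.
pOH = -log(0.0012) = 2.92
pH = 14.00 - 2.92 = 11.08

pH = 11.08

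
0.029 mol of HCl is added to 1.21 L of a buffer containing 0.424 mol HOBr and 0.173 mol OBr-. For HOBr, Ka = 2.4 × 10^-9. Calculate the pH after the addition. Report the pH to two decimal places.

pH = 8.12

After neutralization: n(HOBr) = 0.453 mol, n(OBr-) = 0.144 mol.
pKa = −log(2.4 × 10^-9) = 8.620
pH = pKa + log(n_OBr-/n_HOBr) = 8.620 + log(0.144/0.453) = 8.620 + (-0.498)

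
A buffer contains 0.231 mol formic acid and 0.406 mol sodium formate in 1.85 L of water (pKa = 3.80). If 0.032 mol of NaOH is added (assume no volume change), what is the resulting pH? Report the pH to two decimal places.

After neutralization: n(HCOOH) = 0.199 mol, n(HCOO-) = 0.438 mol.
Henderson–Hasselbalch with mole ratio 0.438/0.199: pH = 3.80 + (+0.343)

pH = 4.14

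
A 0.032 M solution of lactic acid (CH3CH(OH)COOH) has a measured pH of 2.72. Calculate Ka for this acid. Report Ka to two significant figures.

Ka = 1.2 × 10^-4

[H+] = 10^(-2.72) = 1.91 × 10^-3 M
At equilibrium [HA] = 0.032 − 1.91 × 10^-3 = 3.01 × 10^-2 M
Ka = [H+][A-]/[HA] = (1.91 × 10^-3)² / 3.01 × 10^-2 = 1.2 × 10^-4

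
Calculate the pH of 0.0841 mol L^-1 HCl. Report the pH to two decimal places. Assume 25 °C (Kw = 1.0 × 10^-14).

HCl is a strong acid and dissociates completely, so [H+] = 0.0841 M.
pH = -log(0.0841) = 1.08

pH = 1.08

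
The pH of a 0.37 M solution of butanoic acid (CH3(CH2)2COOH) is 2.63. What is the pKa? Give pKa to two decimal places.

[H+] = 10^(-2.63) = 2.34 × 10^-3 M
At equilibrium [HA] = 0.37 − 2.34 × 10^-3 = 3.68 × 10^-1 M
Ka = [H+][A-]/[HA] = (2.34 × 10^-3)² / 3.68 × 10^-1 = 1.49 × 10^-5
pKa = -log(1.49 × 10^-5) = 4.83

pKa = 4.83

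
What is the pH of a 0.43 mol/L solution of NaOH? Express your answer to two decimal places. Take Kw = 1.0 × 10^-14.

NaOH is a strong base; [OH-] = 0.43 M.
pOH = -log(0.43) = 0.37
pH = 14.00 - 0.37 = 13.63

pH = 13.63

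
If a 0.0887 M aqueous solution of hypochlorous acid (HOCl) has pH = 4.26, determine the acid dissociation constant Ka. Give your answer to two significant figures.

Ka = 3.4 × 10^-8

[H+] = 10^(-4.26) = 5.50 × 10^-5 M
At equilibrium [HA] = 0.0887 − 5.50 × 10^-5 = 8.86 × 10^-2 M
Ka = [H+][A-]/[HA] = (5.50 × 10^-5)² / 8.86 × 10^-2 = 3.4 × 10^-8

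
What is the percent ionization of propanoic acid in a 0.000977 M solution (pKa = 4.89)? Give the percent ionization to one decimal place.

10.8%

CH3CH2COOH ⇌ CH3CH2COO- + H+; let x = [H+] at equilibrium.
Ka = 10^(−4.89) = 1.29 × 10^-5
Ka = x²/(C₀ − x); solving the quadratic gives x = 1.06 × 10^-4 M.
% ionization = x/C₀ × 100% = 1.06 × 10^-4/0.000977 × 100% = 10.8%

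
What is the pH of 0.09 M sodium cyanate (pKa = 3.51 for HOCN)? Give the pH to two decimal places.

pH = 8.23

OCN- is the conjugate base of the weak acid HOCN.
Ka = 10^(−3.51) = 3.09 × 10^-4
Kb = Kw/Ka = 1.0×10^-14 / 3.09 × 10^-4 = 3.24 × 10^-11
From the ICE table, Kb = [OH-]²/(0.09 − [OH-]) = 3.24 × 10^-11.
Assume [OH-] ≪ 0.09: [OH-] ≈ √(3.24 × 10^-11 × 0.09) = 1.71 × 10^-6 M
pOH = 5.77, so pH = 14.00 − pOH = 8.23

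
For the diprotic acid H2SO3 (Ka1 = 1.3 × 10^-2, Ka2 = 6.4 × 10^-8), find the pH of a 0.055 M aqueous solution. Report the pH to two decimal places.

pH = 1.68

Since Ka1 ≫ Ka2, the first ionization dominates [H+].
Ka1 = x²/(0.055 − x) = 1.3 × 10^-2
Solving the quadratic: x = (−Ka1 + √(Ka1² + 4·Ka1·C₀))/2 = 2.10 × 10^-2 M
pH = −log(2.10 × 10^-2) = 1.68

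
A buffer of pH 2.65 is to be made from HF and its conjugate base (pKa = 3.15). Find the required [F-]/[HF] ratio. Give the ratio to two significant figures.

ratio = 0.32

pH = pKa + log(r) ⇒ log(r) = 2.65 − 3.15 = -0.50
r = [F-]/[HF] = 10^(-0.50) = 0.316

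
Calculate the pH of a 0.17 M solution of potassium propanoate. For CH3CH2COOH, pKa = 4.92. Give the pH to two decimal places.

pH = 9.08

CH3CH2COO- is the conjugate base of the weak acid CH3CH2COOH.
Ka = 10^(−4.92) = 1.20 × 10^-5
Kb = Kw/Ka = 1.0×10^-14 / 1.20 × 10^-5 = 8.33 × 10^-10
From the ICE table, Kb = [OH-]²/(0.17 − [OH-]) = 8.33 × 10^-10.
Neglecting [OH-] in the denominator: [OH-] = √(8.33 × 10^-10 × 0.17) = 1.19 × 10^-5 M
Check: 0.007% ionized — well under 5%, approximation valid.
pOH = 4.92, so pH = 14.00 − pOH = 9.08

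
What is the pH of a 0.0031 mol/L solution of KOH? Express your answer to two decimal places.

KOH is a strong base; [OH-] = 0.0031 M.
pOH = -log(0.0031) = 2.51
pH = 14.00 - 2.51 = 11.49

pH = 11.49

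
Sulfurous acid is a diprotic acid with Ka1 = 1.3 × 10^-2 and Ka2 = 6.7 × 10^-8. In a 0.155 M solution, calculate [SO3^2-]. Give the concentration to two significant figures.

6.7 × 10^-8 M

First ionization gives [H+] ≈ [HSO3-] = 3.89 × 10^-2 M.
Second step: Ka2 = [H+][SO3^2-]/[HSO3-] ≈ [SO3^2-] (since [H+] ≈ [HSO3-]).
So [SO3^2-] ≈ Ka2.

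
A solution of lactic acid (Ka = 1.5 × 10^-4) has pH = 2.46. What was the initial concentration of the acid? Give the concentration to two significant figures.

[H+] = 10^(-2.46) = 3.47 × 10^-3 M = x
Ka = x²/(C₀ − x) ⇒ C₀ = x + x²/Ka
C₀ = 3.47 × 10^-3 + (3.47 × 10^-3)²/(1.5 × 10^-4) = 8.37 × 10^-2 M

C₀ = 8.4 × 10^-2 M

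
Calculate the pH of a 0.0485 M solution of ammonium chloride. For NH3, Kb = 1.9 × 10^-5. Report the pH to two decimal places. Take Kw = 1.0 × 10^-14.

NH4+ is the conjugate acid of the weak base NH3.
Ka = Kw/Kb = 1.0×10^-14 / 1.9 × 10^-5 = 5.26 × 10^-10
Ka = [H+]²/(0.0485 − [H+]) = 5.26 × 10^-10
Neglecting [H+] in the denominator: [H+] = √(5.26 × 10^-10 × 0.0485) = 5.05 × 10^-6 M
pH = −log[H+] = −log(5.05 × 10^-6) = 5.30

pH = 5.30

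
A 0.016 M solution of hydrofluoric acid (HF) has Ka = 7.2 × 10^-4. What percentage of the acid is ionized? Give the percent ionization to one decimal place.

HF ⇌ F- + H+; let x = [H+] at equilibrium.
Ka = x²/(C₀ − x); solving the quadratic gives x = 3.05 × 10^-3 M.
% ionization = x/C₀ × 100% = 3.05 × 10^-3/0.016 × 100% = 19.1%

19.1%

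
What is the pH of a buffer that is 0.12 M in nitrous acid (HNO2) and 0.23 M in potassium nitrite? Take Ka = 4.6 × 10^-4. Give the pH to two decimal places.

pKa = −log(4.6 × 10^-4) = 3.337
Using pH = pKa + log([base]/[acid]) with [base]/[acid] = 0.23/0.12:
pH = 3.337 + (+0.283) = 3.62

pH = 3.62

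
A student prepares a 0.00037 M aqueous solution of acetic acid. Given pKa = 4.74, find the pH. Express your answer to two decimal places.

CH3COOH ⇌ CH3COO- + H+
Ka = 10^(−4.74) = 1.82 × 10^-5
From the ICE table, Ka = [H+]²/(0.00037 − [H+]) = 1.82 × 10^-5.
[H+] is not negligible relative to C₀; solve [H+]² + 1.82e-05·[H+] − 6.73e-09 = 0.
[H+] = (−Ka + √(Ka² + 4·Ka·C₀))/2 = 7.35 × 10^-5 M
pH = −log(7.35 × 10^-5) = 4.13

pH = 4.13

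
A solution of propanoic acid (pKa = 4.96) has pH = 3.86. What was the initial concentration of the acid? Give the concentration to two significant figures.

C₀ = 1.9 × 10^-3 M

[H+] = 10^(-3.86) = 1.38 × 10^-4 M = x
Ka = 10^(−4.96) = 1.10 × 10^-5
Ka = x²/(C₀ − x) ⇒ C₀ = x + x²/Ka
C₀ = 1.38 × 10^-4 + (1.38 × 10^-4)²/(1.10 × 10^-5) = 1.87 × 10^-3 M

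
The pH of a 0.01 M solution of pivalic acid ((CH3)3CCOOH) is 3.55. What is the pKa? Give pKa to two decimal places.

pKa = 5.09

[H+] = 10^(-3.55) = 2.82 × 10^-4 M
At equilibrium [HA] = 0.01 − 2.82 × 10^-4 = 9.72 × 10^-3 M
Ka = [H+][A-]/[HA] = (2.82 × 10^-4)² / 9.72 × 10^-3 = 8.18 × 10^-6
pKa = -log(8.18 × 10^-6) = 5.09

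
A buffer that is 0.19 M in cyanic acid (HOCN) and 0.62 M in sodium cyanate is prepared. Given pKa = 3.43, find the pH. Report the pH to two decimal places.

Henderson–Hasselbalch: pH = pKa + log([OCN-]/[HOCN]) = 3.43 + log(0.62/0.19)
pH = 3.43 + (+0.514) = 3.94

pH = 3.94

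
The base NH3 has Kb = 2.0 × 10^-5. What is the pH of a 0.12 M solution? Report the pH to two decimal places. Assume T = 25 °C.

pH = 11.19

NH3 + H2O ⇌ NH4+ + OH-
Kb = [OH-]²/(0.12 − [OH-]) = 2.0 × 10^-5
Neglecting [OH-] in the denominator: [OH-] = √(2.0 × 10^-5 × 0.12) = 1.55 × 10^-3 M
pOH = 2.81, so pH = 14.00 − pOH = 11.19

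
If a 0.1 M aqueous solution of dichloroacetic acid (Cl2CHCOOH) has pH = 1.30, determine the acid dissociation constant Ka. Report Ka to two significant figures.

Ka = 5.0 × 10^-2

[H+] = 10^(-1.30) = 5.01 × 10^-2 M
At equilibrium [HA] = 0.1 − 5.01 × 10^-2 = 4.99 × 10^-2 M
Ka = [H+][A-]/[HA] = (5.01 × 10^-2)² / 4.99 × 10^-2 = 5.0 × 10^-2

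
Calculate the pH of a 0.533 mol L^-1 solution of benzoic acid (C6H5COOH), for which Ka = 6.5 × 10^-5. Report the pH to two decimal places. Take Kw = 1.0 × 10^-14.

C6H5COOH ⇌ C6H5COO- + H+
Let x = [H+] at equilibrium. Ka = x²/(0.533 − x).
Assume x ≪ 0.533: x ≈ √(6.5 × 10^-5 × 0.533) = 5.89 × 10^-3 M
pH = −log(5.89 × 10^-3) = 2.23

pH = 2.23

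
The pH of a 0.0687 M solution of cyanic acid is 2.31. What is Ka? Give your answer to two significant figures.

[H+] = 10^(-2.31) = 4.90 × 10^-3 M
At equilibrium [HA] = 0.0687 − 4.90 × 10^-3 = 6.38 × 10^-2 M
Ka = [H+][A-]/[HA] = (4.90 × 10^-3)² / 6.38 × 10^-2 = 3.8 × 10^-4

Ka = 3.8 × 10^-4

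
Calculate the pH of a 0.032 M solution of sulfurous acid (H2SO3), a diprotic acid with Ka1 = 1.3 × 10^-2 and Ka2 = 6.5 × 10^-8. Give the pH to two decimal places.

pH = 1.83

Since Ka1 ≫ Ka2, the first ionization dominates [H+].
Ka1 = x²/(0.032 − x) = 1.3 × 10^-2
Solving the quadratic: x = (−Ka1 + √(Ka1² + 4·Ka1·C₀))/2 = 1.49 × 10^-2 M
pH = −log(1.49 × 10^-2) = 1.83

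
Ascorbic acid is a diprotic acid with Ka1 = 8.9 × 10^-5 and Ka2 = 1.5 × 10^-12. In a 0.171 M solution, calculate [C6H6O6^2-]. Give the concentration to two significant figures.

1.5 × 10^-12 M

First ionization gives [H+] ≈ [HC6H6O6-] = 3.90 × 10^-3 M.
Second step: Ka2 = [H+][C6H6O6^2-]/[HC6H6O6-] ≈ [C6H6O6^2-] (since [H+] ≈ [HC6H6O6-]).
So [C6H6O6^2-] ≈ Ka2.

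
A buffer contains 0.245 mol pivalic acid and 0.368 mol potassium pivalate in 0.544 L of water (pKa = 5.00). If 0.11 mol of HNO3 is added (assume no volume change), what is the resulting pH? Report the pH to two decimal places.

Added H+ converts (CH3)3CCOO- to (CH3)3CCOOH: (CH3)3CCOOH → 0.355 mol, (CH3)3CCOO- → 0.258 mol.
pH = pKa + log([A⁻]/[HA]) = 5.00 + log(0.258/0.355) = 5.00 -0.139

pH = 4.86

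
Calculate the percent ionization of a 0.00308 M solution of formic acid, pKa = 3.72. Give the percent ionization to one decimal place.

HCOOH ⇌ HCOO- + H+; let x = [H+] at equilibrium.
Ka = 10^(−3.72) = 1.91 × 10^-4
Ka = x²/(C₀ − x); solving the quadratic gives x = 6.77 × 10^-4 M.
Fraction ionized = 6.77 × 10^-4 / 0.00308 = 0.2198 → 22.0%

22.0%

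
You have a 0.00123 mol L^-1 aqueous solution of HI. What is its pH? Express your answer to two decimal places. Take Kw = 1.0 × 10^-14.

pH = 2.91

HI is a strong acid and dissociates completely, so [H+] = 0.00123 M.
pH = -log(0.00123) = 2.91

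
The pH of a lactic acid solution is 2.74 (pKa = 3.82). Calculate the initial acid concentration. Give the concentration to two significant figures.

C₀ = 2.4 × 10^-2 M

[H+] = 10^(-2.74) = 1.82 × 10^-3 M = x
Ka = 10^(−3.82) = 1.51 × 10^-4
Ka = x²/(C₀ − x) ⇒ C₀ = x + x²/Ka
C₀ = 1.82 × 10^-3 + (1.82 × 10^-3)²/(1.51 × 10^-4) = 2.38 × 10^-2 M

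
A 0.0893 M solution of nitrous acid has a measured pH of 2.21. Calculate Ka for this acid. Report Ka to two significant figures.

[H+] = 10^(-2.21) = 6.17 × 10^-3 M
At equilibrium [HA] = 0.0893 − 6.17 × 10^-3 = 8.31 × 10^-2 M
Ka = [H+][A-]/[HA] = (6.17 × 10^-3)² / 8.31 × 10^-2 = 4.6 × 10^-4

Ka = 4.6 × 10^-4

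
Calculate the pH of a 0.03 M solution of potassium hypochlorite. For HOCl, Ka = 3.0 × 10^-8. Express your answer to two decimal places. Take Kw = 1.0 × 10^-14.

pH = 10.00

OCl- is the conjugate base of the weak acid HOCl.
Kb = Kw/Ka = 1.0×10^-14 / 3.0 × 10^-8 = 3.33 × 10^-7
From the ICE table, Kb = x²/(0.03 − x) = 3.33 × 10^-7.
Neglecting x in the denominator: x = √(3.33 × 10^-7 × 0.03) = 9.99 × 10^-5 M
Check: 0.33% ionized — well under 5%, approximation valid.
pOH = −log(9.99 × 10^-5) = 4.00; pH = 14.00 − 4.00 = 10.00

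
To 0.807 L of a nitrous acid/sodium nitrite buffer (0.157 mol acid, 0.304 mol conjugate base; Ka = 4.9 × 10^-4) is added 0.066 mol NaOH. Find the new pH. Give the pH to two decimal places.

pH = 3.92

After neutralization: n(HNO2) = 0.091 mol, n(NO2-) = 0.37 mol.
pKa = −log(4.9 × 10^-4) = 3.310
Henderson–Hasselbalch with mole ratio 0.37/0.091: pH = 3.310 + (+0.609)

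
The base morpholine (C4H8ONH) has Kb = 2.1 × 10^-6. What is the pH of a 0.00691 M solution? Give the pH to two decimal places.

C4H8ONH + H2O ⇌ C4H8ONH2+ + OH-
From the ICE table, Kb = [OH-]²/(0.00691 − [OH-]) = 2.1 × 10^-6.
Neglecting [OH-] in the denominator: [OH-] = √(2.1 × 10^-6 × 0.00691) = 1.20 × 10^-4 M
([OH-]/C₀ = 1.7% < 5%, so the approximation holds.)
pOH = 3.92, so pH = 14.00 − pOH = 10.08

pH = 10.08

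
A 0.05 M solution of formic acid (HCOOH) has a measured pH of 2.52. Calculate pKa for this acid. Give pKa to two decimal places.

pKa = 3.71

[H+] = 10^(-2.52) = 3.02 × 10^-3 M
At equilibrium [HA] = 0.05 − 3.02 × 10^-3 = 4.70 × 10^-2 M
Ka = [H+][A-]/[HA] = (3.02 × 10^-3)² / 4.70 × 10^-2 = 1.94 × 10^-4
pKa = -log(1.94 × 10^-4) = 3.71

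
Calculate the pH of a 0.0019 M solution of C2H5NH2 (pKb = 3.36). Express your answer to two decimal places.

pH = 10.86

C2H5NH2 + H2O ⇌ C2H5NH3+ + OH-
Kb = 10^(−3.36) = 4.37 × 10^-4
From the ICE table, Kb = x²/(0.0019 − x) = 4.37 × 10^-4.
The 5% rule fails; solving x² + Kb·x − Kb·C₀ = 0 exactly:
x = (−Kb + √(Kb² + 4·Kb·C₀))/2 = 7.19 × 10^-4 M
pOH = 3.14, so pH = 14.00 − pOH = 10.86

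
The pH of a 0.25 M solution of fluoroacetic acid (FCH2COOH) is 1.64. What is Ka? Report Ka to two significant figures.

Ka = 2.3 × 10^-3

[H+] = 10^(-1.64) = 2.29 × 10^-2 M
At equilibrium [HA] = 0.25 − 2.29 × 10^-2 = 2.27 × 10^-1 M
Ka = [H+][A-]/[HA] = (2.29 × 10^-2)² / 2.27 × 10^-1 = 2.3 × 10^-3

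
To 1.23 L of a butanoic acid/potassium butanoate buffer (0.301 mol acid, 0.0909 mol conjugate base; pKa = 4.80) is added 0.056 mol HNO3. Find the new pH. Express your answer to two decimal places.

pH = 3.79

After neutralization: n(CH3(CH2)2COOH) = 0.357 mol, n(CH3(CH2)2COO-) = 0.0349 mol.
pH = pKa + log([A⁻]/[HA]) = 4.80 + log(0.0349/0.357) = 4.80 -1.010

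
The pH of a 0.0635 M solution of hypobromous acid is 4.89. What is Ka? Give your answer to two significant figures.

Ka = 2.6 × 10^-9

[H+] = 10^(-4.89) = 1.29 × 10^-5 M
At equilibrium [HA] = 0.0635 − 1.29 × 10^-5 = 6.35 × 10^-2 M
Ka = [H+][A-]/[HA] = (1.29 × 10^-5)² / 6.35 × 10^-2 = 2.6 × 10^-9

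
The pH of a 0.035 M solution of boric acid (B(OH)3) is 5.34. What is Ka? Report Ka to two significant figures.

Ka = 6.0 × 10^-10

[H+] = 10^(-5.34) = 4.57 × 10^-6 M
At equilibrium [HA] = 0.035 − 4.57 × 10^-6 = 3.50 × 10^-2 M
Ka = [H+][A-]/[HA] = (4.57 × 10^-6)² / 3.50 × 10^-2 = 6.0 × 10^-10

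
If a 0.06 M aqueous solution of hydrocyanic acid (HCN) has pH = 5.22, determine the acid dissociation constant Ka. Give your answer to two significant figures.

[H+] = 10^(-5.22) = 6.03 × 10^-6 M
At equilibrium [HA] = 0.06 − 6.03 × 10^-6 = 6.00 × 10^-2 M
Ka = [H+][A-]/[HA] = (6.03 × 10^-6)² / 6.00 × 10^-2 = 6.1 × 10^-10

Ka = 6.1 × 10^-10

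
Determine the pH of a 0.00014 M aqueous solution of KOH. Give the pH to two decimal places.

KOH is a strong base; [OH-] = 0.00014 M.
pOH = -log(0.00014) = 3.85
pH = 14.00 - 3.85 = 10.15

pH = 10.15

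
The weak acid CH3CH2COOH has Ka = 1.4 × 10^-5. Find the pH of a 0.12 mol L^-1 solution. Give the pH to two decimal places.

pH = 2.89

CH3CH2COOH ⇌ CH3CH2COO- + H+
Ka = x²/(0.12 − x) = 1.4 × 10^-5
Assume x ≪ 0.12: x ≈ √(1.4 × 10^-5 × 0.12) = 1.30 × 10^-3 M
pH = −log[H+] = −log(1.30 × 10^-3) = 2.89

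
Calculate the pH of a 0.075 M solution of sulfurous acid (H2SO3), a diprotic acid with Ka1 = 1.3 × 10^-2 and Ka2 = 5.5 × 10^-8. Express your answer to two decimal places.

pH = 1.60

Ka1 ≫ Ka2, so treat the first dissociation as the only significant source of H+.
Ka1 = x²/(0.075 − x) = 1.3 × 10^-2
Solving the quadratic: x = (−Ka1 + √(Ka1² + 4·Ka1·C₀))/2 = 2.54 × 10^-2 M
pH = −log(2.54 × 10^-2) = 1.60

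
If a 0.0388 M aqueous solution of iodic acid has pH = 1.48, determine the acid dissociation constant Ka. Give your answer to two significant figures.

[H+] = 10^(-1.48) = 3.31 × 10^-2 M
At equilibrium [HA] = 0.0388 − 3.31 × 10^-2 = 5.70 × 10^-3 M
Ka = [H+][A-]/[HA] = (3.31 × 10^-2)² / 5.70 × 10^-3 = 1.9 × 10^-1

Ka = 1.9 × 10^-1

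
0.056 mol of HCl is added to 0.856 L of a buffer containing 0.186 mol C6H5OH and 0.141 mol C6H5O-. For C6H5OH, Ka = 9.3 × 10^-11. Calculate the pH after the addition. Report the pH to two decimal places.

pH = 9.58

After neutralization: n(C6H5OH) = 0.242 mol, n(C6H5O-) = 0.085 mol.
pKa = −log(9.3 × 10^-11) = 10.032
pH = pKa + log([A⁻]/[HA]) = 10.032 + log(0.085/0.242) = 10.032 -0.454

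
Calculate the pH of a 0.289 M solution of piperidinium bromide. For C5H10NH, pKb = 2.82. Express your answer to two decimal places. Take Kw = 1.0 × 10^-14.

C5H10NH2+ is the conjugate acid of the weak base C5H10NH.
Kb = 10^(−2.82) = 1.51 × 10^-3
Ka = Kw/Kb = 1.0×10^-14 / 1.51 × 10^-3 = 6.62 × 10^-12
From the ICE table, Ka = x²/(0.289 − x) = 6.62 × 10^-12.
Neglecting x in the denominator: x = √(6.62 × 10^-12 × 0.289) = 1.38 × 10^-6 M
pH = −log(1.38 × 10^-6) = 5.86

pH = 5.86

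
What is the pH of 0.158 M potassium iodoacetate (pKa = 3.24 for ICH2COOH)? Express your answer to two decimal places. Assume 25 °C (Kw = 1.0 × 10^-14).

ICH2COO- is the conjugate base of the weak acid ICH2COOH.
Ka = 10^(−3.24) = 5.75 × 10^-4
Kb = Kw/Ka = 1.0×10^-14 / 5.75 × 10^-4 = 1.74 × 10^-11
Kb = [OH-]²/(0.158 − [OH-]) = 1.74 × 10^-11
Since Kb ≪ C₀, [OH-] ≈ √(Kb·C₀) = 1.66 × 10^-6 M.
([OH-]/C₀ = 0.001% < 5%, so the approximation holds.)
pOH = 5.78, so pH = 14.00 − pOH = 8.22

pH = 8.22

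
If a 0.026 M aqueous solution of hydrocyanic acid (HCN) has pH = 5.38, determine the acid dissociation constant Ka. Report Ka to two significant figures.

[H+] = 10^(-5.38) = 4.17 × 10^-6 M
At equilibrium [HA] = 0.026 − 4.17 × 10^-6 = 2.60 × 10^-2 M
Ka = [H+][A-]/[HA] = (4.17 × 10^-6)² / 2.60 × 10^-2 = 6.7 × 10^-10

Ka = 6.7 × 10^-10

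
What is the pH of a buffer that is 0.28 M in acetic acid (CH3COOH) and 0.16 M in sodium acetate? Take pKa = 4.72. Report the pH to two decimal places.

Using pH = pKa + log([base]/[acid]) with [base]/[acid] = 0.16/0.28:
pH = 4.72 + (-0.243) = 4.48

pH = 4.48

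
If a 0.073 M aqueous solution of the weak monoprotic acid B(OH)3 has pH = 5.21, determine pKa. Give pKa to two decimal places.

[H+] = 10^(-5.21) = 6.17 × 10^-6 M
At equilibrium [HA] = 0.073 − 6.17 × 10^-6 = 7.30 × 10^-2 M
Ka = [H+][A-]/[HA] = (6.17 × 10^-6)² / 7.30 × 10^-2 = 5.21 × 10^-10
pKa = -log(5.21 × 10^-10) = 9.28

pKa = 9.28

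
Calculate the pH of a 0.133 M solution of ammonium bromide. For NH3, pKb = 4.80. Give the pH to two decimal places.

NH4+ is the conjugate acid of the weak base NH3.
Kb = 10^(−4.80) = 1.58 × 10^-5
Ka = Kw/Kb = 1.0×10^-14 / 1.58 × 10^-5 = 6.33 × 10^-10
From the ICE table, Ka = [H+]²/(0.133 − [H+]) = 6.33 × 10^-10.
Neglecting [H+] in the denominator: [H+] = √(6.33 × 10^-10 × 0.133) = 9.18 × 10^-6 M
pH = −log(9.18 × 10^-6) = 5.04

pH = 5.04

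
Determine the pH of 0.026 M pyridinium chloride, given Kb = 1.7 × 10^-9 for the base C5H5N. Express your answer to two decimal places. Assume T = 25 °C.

pH = 3.41

C5H5NH+ is the conjugate acid of the weak base C5H5N.
Ka = Kw/Kb = 1.0×10^-14 / 1.7 × 10^-9 = 5.88 × 10^-6
Ka = x²/(0.026 − x) = 5.88 × 10^-6
Assume x ≪ 0.026: x ≈ √(5.88 × 10^-6 × 0.026) = 3.91 × 10^-4 M
Check: 1.5% ionized — well under 5%, approximation valid.
pH = −log[H+] = −log(3.91 × 10^-4) = 3.41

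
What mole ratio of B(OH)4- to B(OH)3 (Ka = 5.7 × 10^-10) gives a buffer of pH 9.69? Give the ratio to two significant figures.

pKa = -log(5.7 × 10^-10) = 9.244
pH = pKa + log(r) ⇒ log(r) = 9.69 − 9.244 = +0.446
r = [B(OH)4-]/[B(OH)3] = 10^(+0.446) = 2.79

ratio = 2.8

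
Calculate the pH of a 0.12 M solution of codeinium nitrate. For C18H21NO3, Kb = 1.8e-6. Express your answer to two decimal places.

C18H22NO3+ is the conjugate acid of the weak base C18H21NO3.
Ka = Kw/Kb = 1.0×10^-14 / 1.8 × 10^-6 = 5.56 × 10^-9
Ka = [H+]²/(0.12 − [H+]) = 5.56 × 10^-9
Neglecting [H+] in the denominator: [H+] = √(5.56 × 10^-9 × 0.12) = 2.58 × 10^-5 M
Check: 0.022% ionized — well under 5%, approximation valid.
pH = −log[H+] = −log(2.58 × 10^-5) = 4.59

pH = 4.59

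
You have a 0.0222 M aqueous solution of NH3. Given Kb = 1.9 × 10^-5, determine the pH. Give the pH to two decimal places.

pH = 10.81

NH3 + H2O ⇌ NH4+ + OH-
From the ICE table, Kb = [OH-]²/(0.0222 − [OH-]) = 1.9 × 10^-5.
Since Kb ≪ C₀, [OH-] ≈ √(Kb·C₀) = 6.49 × 10^-4 M.
([OH-]/C₀ = 2.9% < 5%, so the approximation holds.)
pOH = 3.19, so pH = 14.00 − pOH = 10.81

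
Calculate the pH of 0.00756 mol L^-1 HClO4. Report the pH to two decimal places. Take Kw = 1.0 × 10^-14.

pH = 2.12

HClO4 is a strong acid and dissociates completely, so [H+] = 0.00756 M.
pH = -log(0.00756) = 2.12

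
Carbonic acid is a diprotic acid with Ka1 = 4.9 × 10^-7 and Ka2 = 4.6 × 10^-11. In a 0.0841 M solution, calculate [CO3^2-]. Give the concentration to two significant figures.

First ionization gives [H+] ≈ [HCO3-] = 2.03 × 10^-4 M.
Second step: Ka2 = [H+][CO3^2-]/[HCO3-] ≈ [CO3^2-] (since [H+] ≈ [HCO3-]).
So [CO3^2-] ≈ Ka2.

4.6 × 10^-11 M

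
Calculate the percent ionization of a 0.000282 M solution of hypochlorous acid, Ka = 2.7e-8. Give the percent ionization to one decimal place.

HOCl ⇌ OCl- + H+; let x = [H+] at equilibrium.
x ≈ √(Ka·C₀) = √(2.7 × 10^-8 × 0.000282) = 2.76 × 10^-6 M
% ionization = x/C₀ × 100% = 2.76 × 10^-6/0.000282 × 100% = 1.0%

1.0%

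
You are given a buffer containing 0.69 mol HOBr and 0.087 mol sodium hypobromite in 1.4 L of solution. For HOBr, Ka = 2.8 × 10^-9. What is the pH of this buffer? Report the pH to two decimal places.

pH = 7.65

pKa = −log(2.8 × 10^-9) = 8.553
pH = pKa + log([A⁻]/[HA]) = 8.553 + log(0.087/0.69)
pH = 8.553 + (-0.899) = 7.65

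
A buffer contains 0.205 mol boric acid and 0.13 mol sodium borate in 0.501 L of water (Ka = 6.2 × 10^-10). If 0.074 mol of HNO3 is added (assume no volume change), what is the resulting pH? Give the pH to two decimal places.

pH = 8.51

Added H+ converts B(OH)4- to B(OH)3: B(OH)3 → 0.279 mol, B(OH)4- → 0.056 mol.
pKa = −log(6.2 × 10^-10) = 9.208
pH = pKa + log([A⁻]/[HA]) = 9.208 + log(0.056/0.279) = 9.208 -0.697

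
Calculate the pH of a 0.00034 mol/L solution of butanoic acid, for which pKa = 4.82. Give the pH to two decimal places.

pH = 4.19

CH3(CH2)2COOH ⇌ CH3(CH2)2COO- + H+
Ka = 10^(−4.82) = 1.51 × 10^-5
From the ICE table, Ka = x²/(0.00034 − x) = 1.51 × 10^-5.
Here C₀/Ka ≈ 22.5, so the small-x approximation fails. Use the quadratic:
x = (−Ka + √(Ka² + 4·Ka·C₀))/2 = 6.45 × 10^-5 M
pH = −log[H+] = −log(6.45 × 10^-5) = 4.19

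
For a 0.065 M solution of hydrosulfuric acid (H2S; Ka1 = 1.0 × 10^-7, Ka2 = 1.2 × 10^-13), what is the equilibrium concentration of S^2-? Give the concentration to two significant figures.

1.2 × 10^-13 M

First ionization gives [H+] ≈ [HS-] = 8.06 × 10^-5 M.
Second step: Ka2 = [H+][S^2-]/[HS-] ≈ [S^2-] (since [H+] ≈ [HS-]).
So [S^2-] ≈ Ka2.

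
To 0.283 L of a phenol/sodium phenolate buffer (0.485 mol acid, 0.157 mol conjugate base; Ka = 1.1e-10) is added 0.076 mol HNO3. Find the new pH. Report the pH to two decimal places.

After neutralization: n(C6H5OH) = 0.561 mol, n(C6H5O-) = 0.081 mol.
pKa = −log(1.1 × 10^-10) = 9.959
pH = pKa + log([A⁻]/[HA]) = 9.959 + log(0.081/0.561) = 9.959 -0.840

pH = 9.12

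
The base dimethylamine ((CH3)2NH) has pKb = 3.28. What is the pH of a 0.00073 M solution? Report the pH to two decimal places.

(CH3)2NH + H2O ⇌ (CH3)2NH2+ + OH-
Kb = 10^(−3.28) = 5.25 × 10^-4
Kb = x²/(0.00073 − x) = 5.25 × 10^-4
The 5% rule fails; solving x² + Kb·x − Kb·C₀ = 0 exactly:
x = [−0.000525 + √(0.000525² + 1.53e-06)]/2 = 4.10 × 10^-4 M
pOH = 3.39, so pH = 14.00 − pOH = 10.61

pH = 10.61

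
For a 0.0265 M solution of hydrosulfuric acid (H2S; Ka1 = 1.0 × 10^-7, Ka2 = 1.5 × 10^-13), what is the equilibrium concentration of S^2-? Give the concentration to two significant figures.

First ionization gives [H+] ≈ [HS-] = 5.15 × 10^-5 M.
Second step: Ka2 = [H+][S^2-]/[HS-] ≈ [S^2-] (since [H+] ≈ [HS-]).
So [S^2-] ≈ Ka2.

1.5 × 10^-13 M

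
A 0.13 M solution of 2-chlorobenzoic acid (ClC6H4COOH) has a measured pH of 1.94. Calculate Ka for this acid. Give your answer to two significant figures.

[H+] = 10^(-1.94) = 1.15 × 10^-2 M
At equilibrium [HA] = 0.13 − 1.15 × 10^-2 = 1.19 × 10^-1 M
Ka = [H+][A-]/[HA] = (1.15 × 10^-2)² / 1.19 × 10^-1 = 1.1 × 10^-3

Ka = 1.1 × 10^-3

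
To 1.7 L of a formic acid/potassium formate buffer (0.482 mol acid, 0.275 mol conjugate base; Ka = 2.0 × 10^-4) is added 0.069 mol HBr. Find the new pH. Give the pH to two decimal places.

Added H+ converts HCOO- to HCOOH: HCOOH → 0.551 mol, HCOO- → 0.206 mol.
pKa = −log(2.0 × 10^-4) = 3.699
pH = pKa + log([A⁻]/[HA]) = 3.699 + log(0.206/0.551) = 3.699 -0.427

pH = 3.27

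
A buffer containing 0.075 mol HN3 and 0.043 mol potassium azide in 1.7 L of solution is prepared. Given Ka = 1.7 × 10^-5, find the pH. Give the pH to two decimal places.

pKa = −log(1.7 × 10^-5) = 4.770
Henderson–Hasselbalch: pH = pKa + log([N3-]/[HN3]) = 4.770 + log(0.043/0.075)
pH = 4.770 + (-0.242) = 4.53

pH = 4.53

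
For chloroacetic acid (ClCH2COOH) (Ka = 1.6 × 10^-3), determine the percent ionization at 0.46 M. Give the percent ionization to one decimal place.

5.7%

ClCH2COOH ⇌ ClCH2COO- + H+; let x = [H+] at equilibrium.
Solve x² + 0.0016x − 0.000736 = 0 → x = 2.63 × 10^-2 M
Fraction ionized = 2.63 × 10^-2 / 0.46 = 0.0572 → 5.7%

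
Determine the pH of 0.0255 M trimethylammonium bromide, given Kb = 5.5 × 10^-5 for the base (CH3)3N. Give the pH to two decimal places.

pH = 5.67

(CH3)3NH+ is the conjugate acid of the weak base (CH3)3N.
Ka = Kw/Kb = 1.0×10^-14 / 5.5 × 10^-5 = 1.82 × 10^-10
From the ICE table, Ka = [H+]²/(0.0255 − [H+]) = 1.82 × 10^-10.
Neglecting [H+] in the denominator: [H+] = √(1.82 × 10^-10 × 0.0255) = 2.15 × 10^-6 M
([H+]/C₀ = 0.0084% < 5%, so the approximation holds.)
pH = −log(2.15 × 10^-6) = 5.67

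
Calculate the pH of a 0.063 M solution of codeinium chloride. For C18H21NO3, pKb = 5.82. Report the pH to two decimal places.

C18H22NO3+ is the conjugate acid of the weak base C18H21NO3.
Kb = 10^(−5.82) = 1.51 × 10^-6
Ka = Kw/Kb = 1.0×10^-14 / 1.51 × 10^-6 = 6.62 × 10^-9
Ka = x²/(0.063 − x) = 6.62 × 10^-9
Neglecting x in the denominator: x = √(6.62 × 10^-9 × 0.063) = 2.04 × 10^-5 M
(x/C₀ = 0.032% < 5%, so the approximation holds.)
pH = −log(2.04 × 10^-5) = 4.69

pH = 4.69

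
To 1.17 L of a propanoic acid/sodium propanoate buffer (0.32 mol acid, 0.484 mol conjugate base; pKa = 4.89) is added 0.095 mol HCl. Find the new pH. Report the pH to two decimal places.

Added H+ converts CH3CH2COO- to CH3CH2COOH: CH3CH2COOH → 0.415 mol, CH3CH2COO- → 0.389 mol.
Henderson–Hasselbalch with mole ratio 0.389/0.415: pH = 4.89 + (-0.028)

pH = 4.86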